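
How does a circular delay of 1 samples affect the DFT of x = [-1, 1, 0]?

Time shift by 1: X_shifted[k] = ω_3^(1k) · X[k]
Shifted x = [0, -1, 1]

DFT(x[n-1]) = [0, 1.7321i, -1.7321i]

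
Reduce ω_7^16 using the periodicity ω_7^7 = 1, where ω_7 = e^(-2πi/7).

Since ω_7^7 = 1, powers reduce modulo 7.
16 mod 7 = 2
So ω_7^16 = ω_7^2 = e^(-2πi·2/7)

ω_7^16 = ω_7^2 = -0.2225-0.9749i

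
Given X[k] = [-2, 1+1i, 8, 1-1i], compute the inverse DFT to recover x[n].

x[n] = (1/4) Σ(k=0 to 3) X[k] · e^(2πikn/4)

Computing each x[n]:
x[0] = 2
x[1] = -3
x[2] = 1
x[3] = -2

x = [2, -3, 1, -2]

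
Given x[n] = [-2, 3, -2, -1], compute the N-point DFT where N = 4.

X[k] = Σ(n=0 to 3) x[n] · ω_4^(nk)
where ω_4 = e^(-2πi/4)

Computing each X[k]:
X[0] = -2
X[1] = -4i
X[2] = -6
X[3] = 4i

X = [-2, -4i, -6, 4i]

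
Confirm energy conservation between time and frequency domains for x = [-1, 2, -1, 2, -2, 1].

Time domain:
Σ|x[n]|² = |-1|² + |2|² + |-1|² + |2|² + |-2|² + |1|² = 15.0000

Frequency domain:
(1/6)Σ|X[k]|² = (1/6)(|1|² + |-1.7321i|² + |1|² + |-9|² + |1|² + |1.7321i|²) = (1/6)·90.0000 = 15.0000

Both sides agree, confirming Parseval's theorem.

Σ|x[n]|² = (1/N)Σ|X[k]|² = 15.0000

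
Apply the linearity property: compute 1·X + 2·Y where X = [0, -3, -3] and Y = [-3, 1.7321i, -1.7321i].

By linearity: DFT(1x + 2y) = 1·DFT(x) + 2·DFT(y)
= 1·[0, -3, -3] + 2·[-3, 1.7321i, -1.7321i]

Computing element-wise:
Z[0] = 1·(0) + 2·(-3) = -6
Z[1] = 1·(-3) + 2·(1.7321i) = -3.0000+3.4642i
Z[2] = 1·(-3) + 2·(-1.7321i) = -3.0000-3.4642i

DFT(1x + 2y) = 1·X + 2·Y = [-6, -3.0000+3.4642i, -3.0000-3.4642i]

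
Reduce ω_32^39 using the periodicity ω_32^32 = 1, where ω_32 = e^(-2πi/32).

Since ω_32^32 = 1, powers reduce modulo 32.
39 mod 32 = 7
So ω_32^39 = ω_32^7 = e^(-2πi·7/32)

ω_32^39 = ω_32^7 = 0.1951-0.9808i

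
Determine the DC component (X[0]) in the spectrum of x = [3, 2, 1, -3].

X[0] = Σ(n=0 to 3) x[n] · ω_4^0 = Σ x[n]
= (3) + (2) + (1) + (-3)

X[0] = 3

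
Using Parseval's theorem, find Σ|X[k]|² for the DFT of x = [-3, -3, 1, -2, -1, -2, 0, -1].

Parseval: Σ|x[n]|² = (1/N)Σ|X[k]|², so Σ|X[k]|² = N·Σ|x[n]|² = 8·29.0000

Σ|X[k]|² = N·Σ|x[n]|² = 8·29.0000 = 232.0000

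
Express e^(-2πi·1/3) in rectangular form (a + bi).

ω_3^1 = e^(-2πi·1/3)
= cos(-2π·1/3) + i·sin(-2π·1/3)
= cos(-2π/3) + i·sin(-2π/3)

ω_3^1 = cos(-2π/3) + i·sin(-2π/3) = -0.5000-0.8660i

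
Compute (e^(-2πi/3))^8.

Since ω_3^3 = 1, powers reduce modulo 3.
8 mod 3 = 2
So ω_3^8 = ω_3^2 = e^(-2πi·2/3)

ω_3^8 = ω_3^2 = -0.5000+0.8660i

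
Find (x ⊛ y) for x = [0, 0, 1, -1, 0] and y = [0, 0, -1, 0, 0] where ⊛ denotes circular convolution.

(x ⊛ y)[n] = Σ(m=0 to 4) x[m] · y[(n-m) mod 5]

Computing each output sample:
(x ⊛ y)[0] = 1
(x ⊛ y)[1] = 0
(x ⊛ y)[2] = 0
(x ⊛ y)[3] = 0
(x ⊛ y)[4] = -1

x ⊛ y = [1, 0, 0, 0, -1]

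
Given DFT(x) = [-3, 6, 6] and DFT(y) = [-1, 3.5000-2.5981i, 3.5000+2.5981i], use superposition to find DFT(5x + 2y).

By linearity: DFT(5x + 2y) = 5·DFT(x) + 2·DFT(y)
= 5·[-3, 6, 6] + 2·[-1, 3.5000-2.5981i, 3.5000+2.5981i]

Computing element-wise:
Z[0] = 5·(-3) + 2·(-1) = -17
Z[1] = 5·(6) + 2·(3.5000-2.5981i) = 37.0000-5.1962i
Z[2] = 5·(6) + 2·(3.5000+2.5981i) = 37.0000+5.1962i

DFT(5x + 2y) = 5·X + 2·Y = [-17, 37.0000-5.1962i, 37.0000+5.1962i]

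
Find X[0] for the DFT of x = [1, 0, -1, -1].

X[0] = Σ(n=0 to 3) x[n] · ω_4^0 = Σ x[n]
= (1) + (0) + (-1) + (-1)

X[0] = -1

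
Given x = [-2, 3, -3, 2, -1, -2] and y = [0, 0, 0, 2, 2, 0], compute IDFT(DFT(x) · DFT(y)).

(x ⊛ y)[n] = Σ(m=0 to 5) x[m] · y[(n-m) mod 6]

Computing each output sample:
(x ⊛ y)[0] = -2
(x ⊛ y)[1] = 2
(x ⊛ y)[2] = -6
(x ⊛ y)[3] = -8
(x ⊛ y)[4] = 2
(x ⊛ y)[5] = 0

x ⊛ y = [-2, 2, -6, -8, 2, 0]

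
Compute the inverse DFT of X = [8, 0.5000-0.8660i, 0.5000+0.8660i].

x[n] = (1/3) Σ(k=0 to 2) X[k] · e^(2πikn/3)

Computing each x[n]:
x[0] = 3
x[1] = 3
x[2] = 2

x = [3, 3, 2]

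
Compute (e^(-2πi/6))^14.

Since ω_6^6 = 1, powers reduce modulo 6.
14 mod 6 = 2
So ω_6^14 = ω_6^2 = e^(-2πi·2/6)

ω_6^14 = ω_6^2 = -0.5000-0.8660i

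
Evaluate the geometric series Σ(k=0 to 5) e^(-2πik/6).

Sum of all nth roots of unity equals 0 for n > 1 (geometric series with r ≠ 1).

0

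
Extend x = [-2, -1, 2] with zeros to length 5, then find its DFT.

Original 3-point DFT: [-1, -2.5000+2.5981i, -2.5000-2.5981i]
Zero-padded 5-point DFT provides frequency interpolation.

DFT_5([x, 0, ...]) = [-1, -3.9271-0.2245i, -0.5729+2.4899i, -0.5729-2.4899i, -3.9271+0.2245i]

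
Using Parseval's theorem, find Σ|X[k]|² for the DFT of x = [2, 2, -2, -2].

Parseval: Σ|x[n]|² = (1/N)Σ|X[k]|², so Σ|X[k]|² = N·Σ|x[n]|² = 4·16.0000

Σ|X[k]|² = N·Σ|x[n]|² = 4·16.0000 = 64.0000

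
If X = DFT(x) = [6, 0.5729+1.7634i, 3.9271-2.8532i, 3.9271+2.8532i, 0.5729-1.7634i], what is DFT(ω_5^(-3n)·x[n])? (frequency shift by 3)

Modulation property: DFT(ω_5^(-3n)·x[n]) = X[(k-3) mod 5], so circularly shift X by 3 positions.

X[k-3] = [3.9271-2.8532i, 3.9271+2.8532i, 0.5729-1.7634i, 6, 0.5729+1.7634i]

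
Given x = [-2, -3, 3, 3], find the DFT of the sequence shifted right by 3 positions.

Time shift by 3: X_shifted[k] = ω_4^(3k) · X[k]
Shifted x = [-3, 3, 3, -2]

DFT(x[n-3]) = [1, -6-5i, -1, -6+5i]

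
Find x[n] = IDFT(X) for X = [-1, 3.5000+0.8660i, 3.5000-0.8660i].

x[n] = (1/3) Σ(k=0 to 2) X[k] · e^(2πikn/3)

Computing each x[n]:
x[0] = 2
x[1] = -2
x[2] = -1

x = [2, -2, -1]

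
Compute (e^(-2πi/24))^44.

Since ω_24^24 = 1, powers reduce modulo 24.
44 mod 24 = 20
So ω_24^44 = ω_24^20 = e^(-2πi·20/24)

ω_24^44 = ω_24^20 = 0.5000+0.8660i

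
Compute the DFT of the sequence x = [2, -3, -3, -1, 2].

X[k] = Σ(n=0 to 4) x[n] · ω_5^(nk)
where ω_5 = e^(-2πi/5)

Computing each X[k]:
X[0] = -3
X[1] = 4.9271+5.9309i
X[2] = 1.5729+1.0368i
X[3] = 1.5729-1.0368i
X[4] = 4.9271-5.9309i

X = [-3, 4.9271+5.9309i, 1.5729+1.0368i, 1.5729-1.0368i, 4.9271-5.9309i]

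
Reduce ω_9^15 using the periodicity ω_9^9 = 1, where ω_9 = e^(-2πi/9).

Since ω_9^9 = 1, powers reduce modulo 9.
15 mod 9 = 6
So ω_9^15 = ω_9^6 = e^(-2πi·6/9)

ω_9^15 = ω_9^6 = -0.5000+0.8660i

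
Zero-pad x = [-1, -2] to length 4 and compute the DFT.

Original 2-point DFT: [-3, 1]
Zero-padded 4-point DFT provides frequency interpolation.

DFT_4([x, 0, ...]) = [-3, -1+2i, 1, -1-2i]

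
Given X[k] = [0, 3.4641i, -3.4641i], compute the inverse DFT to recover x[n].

x[n] = (1/3) Σ(k=0 to 2) X[k] · e^(2πikn/3)

Computing each x[n]:
x[0] = 0
x[1] = -2
x[2] = 2

x = [0, -2, 2]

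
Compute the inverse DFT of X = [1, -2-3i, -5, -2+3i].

x[n] = (1/4) Σ(k=0 to 3) X[k] · e^(2πikn/4)

Computing each x[n]:
x[0] = -2
x[1] = 3
x[2] = 0
x[3] = 0

x = [-2, 3, 0, 0]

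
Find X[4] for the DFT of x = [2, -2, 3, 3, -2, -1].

X[4] = Σ(n=0 to 5) x[n] · ω_6^(4n) where ω_6 = e^(-2πi/6)
= (2)·ω_6^0 + (-2)·ω_6^4 + (3)·ω_6^8 + (3)·ω_6^12 + (-2)·ω_6^16 + (-1)·ω_6^20

X[4] = 6.0000-5.1962i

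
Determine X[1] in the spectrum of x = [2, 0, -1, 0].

X[1] = Σ(n=0 to 3) x[n] · ω_4^(1n) where ω_4 = e^(-2πi/4)
= (2)·ω_4^0 + (0)·ω_4^1 + (-1)·ω_4^2 + (0)·ω_4^3

X[1] = 3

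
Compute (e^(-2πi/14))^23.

Since ω_14^14 = 1, powers reduce modulo 14.
23 mod 14 = 9
So ω_14^23 = ω_14^9 = e^(-2πi·9/14)

ω_14^23 = ω_14^9 = -0.6235+0.7818i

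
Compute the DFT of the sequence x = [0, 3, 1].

X[k] = Σ(n=0 to 2) x[n] · ω_3^(nk)
where ω_3 = e^(-2πi/3)

Computing each X[k]:
X[0] = 4
X[1] = -2.0000-1.7321i
X[2] = -2.0000+1.7321i

X = [4, -2.0000-1.7321i, -2.0000+1.7321i]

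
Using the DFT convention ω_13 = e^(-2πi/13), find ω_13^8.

ω_13^8 = e^(-2πi·8/13)
= cos(-2π·8/13) + i·sin(-2π·8/13)
= cos(-16π/13) + i·sin(-16π/13)

ω_13^8 = cos(-16π/13) + i·sin(-16π/13) = -0.7485+0.6631i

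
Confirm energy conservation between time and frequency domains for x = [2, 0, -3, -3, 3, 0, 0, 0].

Time domain:
Σ|x[n]|² = |2|² + |0|² + |-3|² + |-3|² + |3|² + |0|² + |0|² + |0|² = 31.0000

Frequency domain:
(1/8)Σ|X[k]|² = (1/8)(|-1|² + |1.1213+5.1213i|² + |8-3i|² + |-3.1213-0.8787i|² + |5|² + |-3.1213+0.8787i|² + |8+3i|² + |1.1213-5.1213i|²) = (1/8)·248.0000 = 31.0000

Both sides agree, confirming Parseval's theorem.

Σ|x[n]|² = (1/N)Σ|X[k]|² = 31.0000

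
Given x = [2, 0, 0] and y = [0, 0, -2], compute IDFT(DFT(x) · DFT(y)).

(x ⊛ y)[n] = Σ(m=0 to 2) x[m] · y[(n-m) mod 3]

Computing each output sample:
(x ⊛ y)[0] = 0
(x ⊛ y)[1] = 0
(x ⊛ y)[2] = -4

x ⊛ y = [0, 0, -4]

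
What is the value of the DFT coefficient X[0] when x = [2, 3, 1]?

X[0] = Σ(n=0 to 2) x[n] · ω_3^0 = Σ x[n]
= (2) + (3) + (1)

X[0] = 6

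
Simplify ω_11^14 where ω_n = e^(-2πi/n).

Since ω_11^11 = 1, powers reduce modulo 11.
14 mod 11 = 3
So ω_11^14 = ω_11^3 = e^(-2πi·3/11)

ω_11^14 = ω_11^3 = -0.1423-0.9898i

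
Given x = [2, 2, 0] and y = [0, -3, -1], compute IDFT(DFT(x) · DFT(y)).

(x ⊛ y)[n] = Σ(m=0 to 2) x[m] · y[(n-m) mod 3]

Computing each output sample:
(x ⊛ y)[0] = -2
(x ⊛ y)[1] = -6
(x ⊛ y)[2] = -8

x ⊛ y = [-2, -6, -8]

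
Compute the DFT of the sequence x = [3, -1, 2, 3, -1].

X[k] = Σ(n=0 to 4) x[n] · ω_5^(nk)
where ω_5 = e^(-2πi/5)

Computing each X[k]:
X[0] = 6
X[1] = -1.6631+0.5878i
X[2] = 6.1631-0.9511i
X[3] = 6.1631+0.9511i
X[4] = -1.6631-0.5878i

X = [6, -1.6631+0.5878i, 6.1631-0.9511i, 6.1631+0.9511i, -1.6631-0.5878i]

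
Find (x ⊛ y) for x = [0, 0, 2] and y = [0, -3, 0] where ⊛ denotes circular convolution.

(x ⊛ y)[n] = Σ(m=0 to 2) x[m] · y[(n-m) mod 3]

Computing each output sample:
(x ⊛ y)[0] = -6
(x ⊛ y)[1] = 0
(x ⊛ y)[2] = 0

x ⊛ y = [-6, 0, 0]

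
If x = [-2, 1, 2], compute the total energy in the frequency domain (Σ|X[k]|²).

Parseval: Σ|x[n]|² = (1/N)Σ|X[k]|², so Σ|X[k]|² = N·Σ|x[n]|² = 3·9.0000

Σ|X[k]|² = N·Σ|x[n]|² = 3·9.0000 = 27.0000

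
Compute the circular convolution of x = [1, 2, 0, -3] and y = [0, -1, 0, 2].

(x ⊛ y)[n] = Σ(m=0 to 3) x[m] · y[(n-m) mod 4]

Computing each output sample:
(x ⊛ y)[0] = 7
(x ⊛ y)[1] = -1
(x ⊛ y)[2] = -8
(x ⊛ y)[3] = 2

x ⊛ y = [7, -1, -8, 2]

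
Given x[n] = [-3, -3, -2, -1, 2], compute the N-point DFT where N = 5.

X[k] = Σ(n=0 to 4) x[n] · ω_5^(nk)
where ω_5 = e^(-2πi/5)

Computing each X[k]:
X[0] = -7
X[1] = -0.8820+5.3431i
X[2] = -3.1180+1.9879i
X[3] = -3.1180-1.9879i
X[4] = -0.8820-5.3431i

X = [-7, -0.8820+5.3431i, -3.1180+1.9879i, -3.1180-1.9879i, -0.8820-5.3431i]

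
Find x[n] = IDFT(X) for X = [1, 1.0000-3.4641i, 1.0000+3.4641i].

x[n] = (1/3) Σ(k=0 to 2) X[k] · e^(2πikn/3)

Computing each x[n]:
x[0] = 1
x[1] = 2
x[2] = -2

x = [1, 2, -2]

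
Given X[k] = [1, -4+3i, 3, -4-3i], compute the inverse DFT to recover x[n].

x[n] = (1/4) Σ(k=0 to 3) X[k] · e^(2πikn/4)

Computing each x[n]:
x[0] = -1
x[1] = -2
x[2] = 3
x[3] = 1

x = [-1, -2, 3, 1]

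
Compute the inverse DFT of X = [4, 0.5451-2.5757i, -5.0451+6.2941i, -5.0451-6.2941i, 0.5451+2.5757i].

x[n] = (1/5) Σ(k=0 to 4) X[k] · e^(2πikn/5)

Computing each x[n]:
x[0] = -1
x[1] = 2
x[2] = 3
x[3] = -3
x[4] = 3

x = [-1, 2, 3, -3, 3]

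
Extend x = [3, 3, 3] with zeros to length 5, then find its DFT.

Original 3-point DFT: [9, 0, 0]
Zero-padded 5-point DFT provides frequency interpolation.

DFT_5([x, 0, ...]) = [9, 1.5000-4.6165i, 1.5000+1.0898i, 1.5000-1.0898i, 1.5000+4.6165i]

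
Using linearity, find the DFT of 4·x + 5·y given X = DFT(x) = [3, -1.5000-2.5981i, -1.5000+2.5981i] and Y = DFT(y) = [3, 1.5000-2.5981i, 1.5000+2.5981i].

By linearity: DFT(4x + 5y) = 4·DFT(x) + 5·DFT(y)
= 4·[3, -1.5000-2.5981i, -1.5000+2.5981i] + 5·[3, 1.5000-2.5981i, 1.5000+2.5981i]

Computing element-wise:
Z[0] = 4·(3) + 5·(3) = 27
Z[1] = 4·(-1.5000-2.5981i) + 5·(1.5000-2.5981i) = 1.5000-23.3829i
Z[2] = 4·(-1.5000+2.5981i) + 5·(1.5000+2.5981i) = 1.5000+23.3829i

DFT(4x + 5y) = 4·X + 5·Y = [27, 1.5000-23.3829i, 1.5000+23.3829i]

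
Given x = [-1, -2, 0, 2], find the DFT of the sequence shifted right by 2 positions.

Time shift by 2: X_shifted[k] = ω_4^(2k) · X[k]
Shifted x = [0, 2, -1, -2]

DFT(x[n-2]) = [-1, 1-4i, -1, 1+4i]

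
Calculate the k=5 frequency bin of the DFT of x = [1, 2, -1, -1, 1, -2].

X[5] = Σ(n=0 to 5) x[n] · ω_6^(5n) where ω_6 = e^(-2πi/6)
= (1)·ω_6^0 + (2)·ω_6^5 + (-1)·ω_6^10 + (-1)·ω_6^15 + (1)·ω_6^20 + (-2)·ω_6^25

X[5] = 2.0000+1.7321i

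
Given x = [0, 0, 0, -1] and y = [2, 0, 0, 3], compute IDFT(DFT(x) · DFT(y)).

(x ⊛ y)[n] = Σ(m=0 to 3) x[m] · y[(n-m) mod 4]

Computing each output sample:
(x ⊛ y)[0] = 0
(x ⊛ y)[1] = 0
(x ⊛ y)[2] = -3
(x ⊛ y)[3] = -2

x ⊛ y = [0, 0, -3, -2]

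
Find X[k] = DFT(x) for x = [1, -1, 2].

X[k] = Σ(n=0 to 2) x[n] · ω_3^(nk)
where ω_3 = e^(-2πi/3)

Computing each X[k]:
X[0] = 2
X[1] = 0.5000+2.5981i
X[2] = 0.5000-2.5981i

X = [2, 0.5000+2.5981i, 0.5000-2.5981i]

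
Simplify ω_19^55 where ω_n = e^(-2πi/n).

Since ω_19^19 = 1, powers reduce modulo 19.
55 mod 19 = 17
So ω_19^55 = ω_19^17 = e^(-2πi·17/19)

ω_19^55 = ω_19^17 = 0.7891+0.6142i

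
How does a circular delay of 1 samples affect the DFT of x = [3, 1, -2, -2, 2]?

Time shift by 1: X_shifted[k] = ω_5^(1k) · X[k]
Shifted x = [2, 3, 1, -2, -2]

DFT(x[n-1]) = [2, 3.1180-6.5186i, 0.8820-0.0858i, 0.8820+0.0858i, 3.1180+6.5186i]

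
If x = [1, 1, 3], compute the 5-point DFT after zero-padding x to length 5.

Original 3-point DFT: [5, -1.0000+1.7321i, -1.0000-1.7321i]
Zero-padded 5-point DFT provides frequency interpolation.

DFT_5([x, 0, ...]) = [5, -1.1180-2.7144i, 1.1180+2.2654i, 1.1180-2.2654i, -1.1180+2.7144i]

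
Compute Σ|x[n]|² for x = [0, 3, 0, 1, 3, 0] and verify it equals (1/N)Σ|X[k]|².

Time domain:
Σ|x[n]|² = |0|² + |3|² + |0|² + |1|² + |3|² + |0|² = 19.0000

Frequency domain:
(1/6)Σ|X[k]|² = (1/6)(|7|² + |-1|² + |-2.0000-5.1962i|² + |-1|² + |-2.0000+5.1962i|² + |-1|²) = (1/6)·114.0000 = 19.0000

Both sides agree, confirming Parseval's theorem.

Σ|x[n]|² = (1/N)Σ|X[k]|² = 19.0000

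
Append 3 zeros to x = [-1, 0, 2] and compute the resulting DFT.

Original 3-point DFT: [1, -2.0000+1.7321i, -2.0000-1.7321i]
Zero-padded 6-point DFT provides frequency interpolation.

DFT_6([x, 0, ...]) = [1, -2.0000-1.7321i, -2.0000+1.7321i, 1, -2.0000-1.7321i, -2.0000+1.7321i]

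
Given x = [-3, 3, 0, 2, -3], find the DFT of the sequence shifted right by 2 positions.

Time shift by 2: X_shifted[k] = ω_5^(2k) · X[k]
Shifted x = [2, -3, -3, 3, 0]

DFT(x[n-2]) = [-1, 1.0729+6.3799i, 4.4271-3.9430i, 4.4271+3.9430i, 1.0729-6.3799i]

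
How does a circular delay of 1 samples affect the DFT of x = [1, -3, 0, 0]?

Time shift by 1: X_shifted[k] = ω_4^(1k) · X[k]
Shifted x = [0, 1, -3, 0]

DFT(x[n-1]) = [-2, 3-1i, -4, 3+1i]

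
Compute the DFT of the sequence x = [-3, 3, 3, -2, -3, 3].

X[k] = Σ(n=0 to 5) x[n] · ω_6^(nk)
where ω_6 = e^(-2πi/6)

Computing each X[k]:
X[0] = 1
X[1] = 2.0000-5.1962i
X[2] = -8.0000+5.1962i
X[3] = -7
X[4] = -8.0000-5.1962i
X[5] = 2.0000+5.1962i

X = [1, 2.0000-5.1962i, -8.0000+5.1962i, -7, -8.0000-5.1962i, 2.0000+5.1962i]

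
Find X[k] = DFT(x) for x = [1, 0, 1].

X[k] = Σ(n=0 to 2) x[n] · ω_3^(nk)
where ω_3 = e^(-2πi/3)

Computing each X[k]:
X[0] = 2
X[1] = 0.5000+0.8660i
X[2] = 0.5000-0.8660i

X = [2, 0.5000+0.8660i, 0.5000-0.8660i]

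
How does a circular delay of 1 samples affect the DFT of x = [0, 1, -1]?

Time shift by 1: X_shifted[k] = ω_3^(1k) · X[k]
Shifted x = [-1, 0, 1]

DFT(x[n-1]) = [0, -1.5000+0.8660i, -1.5000-0.8660i]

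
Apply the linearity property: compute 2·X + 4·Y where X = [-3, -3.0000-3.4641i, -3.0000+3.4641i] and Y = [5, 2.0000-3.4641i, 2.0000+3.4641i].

By linearity: DFT(2x + 4y) = 2·DFT(x) + 4·DFT(y)
= 2·[-3, -3.0000-3.4641i, -3.0000+3.4641i] + 4·[5, 2.0000-3.4641i, 2.0000+3.4641i]

Computing element-wise:
Z[0] = 2·(-3) + 4·(5) = 14
Z[1] = 2·(-3.0000-3.4641i) + 4·(2.0000-3.4641i) = 2.0000-20.7846i
Z[2] = 2·(-3.0000+3.4641i) + 4·(2.0000+3.4641i) = 2.0000+20.7846i

DFT(2x + 4y) = 2·X + 4·Y = [14, 2.0000-20.7846i, 2.0000+20.7846i]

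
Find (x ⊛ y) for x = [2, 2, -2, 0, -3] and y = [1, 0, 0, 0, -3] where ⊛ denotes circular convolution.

(x ⊛ y)[n] = Σ(m=0 to 4) x[m] · y[(n-m) mod 5]

Computing each output sample:
(x ⊛ y)[0] = -4
(x ⊛ y)[1] = 8
(x ⊛ y)[2] = -2
(x ⊛ y)[3] = 9
(x ⊛ y)[4] = -9

x ⊛ y = [-4, 8, -2, 9, -9]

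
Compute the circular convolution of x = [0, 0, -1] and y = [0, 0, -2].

(x ⊛ y)[n] = Σ(m=0 to 2) x[m] · y[(n-m) mod 3]

Computing each output sample:
(x ⊛ y)[0] = 0
(x ⊛ y)[1] = 2
(x ⊛ y)[2] = 0

x ⊛ y = [0, 2, 0]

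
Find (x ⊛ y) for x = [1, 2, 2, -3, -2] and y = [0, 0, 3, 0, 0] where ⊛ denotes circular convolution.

(x ⊛ y)[n] = Σ(m=0 to 4) x[m] · y[(n-m) mod 5]

Computing each output sample:
(x ⊛ y)[0] = -9
(x ⊛ y)[1] = -6
(x ⊛ y)[2] = 3
(x ⊛ y)[3] = 6
(x ⊛ y)[4] = 6

x ⊛ y = [-9, -6, 3, 6, 6]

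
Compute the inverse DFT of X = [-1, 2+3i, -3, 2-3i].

x[n] = (1/4) Σ(k=0 to 3) X[k] · e^(2πikn/4)

Computing each x[n]:
x[0] = 0
x[1] = -1
x[2] = -2
x[3] = 2

x = [0, -1, -2, 2]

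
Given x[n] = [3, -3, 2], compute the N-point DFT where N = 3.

X[k] = Σ(n=0 to 2) x[n] · ω_3^(nk)
where ω_3 = e^(-2πi/3)

Computing each X[k]:
X[0] = 2
X[1] = 3.5000+4.3301i
X[2] = 3.5000-4.3301i

X = [2, 3.5000+4.3301i, 3.5000-4.3301i]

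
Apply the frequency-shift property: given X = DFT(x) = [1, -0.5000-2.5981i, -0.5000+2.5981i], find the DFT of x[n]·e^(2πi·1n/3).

Modulation property: DFT(ω_3^(-1n)·x[n]) = X[(k-1) mod 3], so circularly shift X by 1 positions.

X[k-1] = [-0.5000+2.5981i, 1, -0.5000-2.5981i]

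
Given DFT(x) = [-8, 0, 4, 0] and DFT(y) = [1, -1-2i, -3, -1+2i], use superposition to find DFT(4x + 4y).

By linearity: DFT(4x + 4y) = 4·DFT(x) + 4·DFT(y)
= 4·[-8, 0, 4, 0] + 4·[1, -1-2i, -3, -1+2i]

Computing element-wise:
Z[0] = 4·(-8) + 4·(1) = -28
Z[1] = 4·(0) + 4·(-1-2i) = -4-8i
Z[2] = 4·(4) + 4·(-3) = 4
Z[3] = 4·(0) + 4·(-1+2i) = -4+8i

DFT(4x + 4y) = 4·X + 4·Y = [-28, -4-8i, 4, -4+8i]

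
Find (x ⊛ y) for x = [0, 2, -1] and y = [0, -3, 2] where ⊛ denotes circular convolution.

(x ⊛ y)[n] = Σ(m=0 to 2) x[m] · y[(n-m) mod 3]

Computing each output sample:
(x ⊛ y)[0] = 7
(x ⊛ y)[1] = -2
(x ⊛ y)[2] = -6

x ⊛ y = [7, -2, -6]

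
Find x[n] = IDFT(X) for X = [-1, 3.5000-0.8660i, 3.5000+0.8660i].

x[n] = (1/3) Σ(k=0 to 2) X[k] · e^(2πikn/3)

Computing each x[n]:
x[0] = 2
x[1] = -1
x[2] = -2

x = [2, -1, -2]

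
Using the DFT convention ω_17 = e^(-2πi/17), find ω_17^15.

ω_17^15 = e^(-2πi·15/17)
= cos(-2π·15/17) + i·sin(-2π·15/17)
= cos(-30π/17) + i·sin(-30π/17)

ω_17^15 = cos(-30π/17) + i·sin(-30π/17) = 0.7390+0.6737i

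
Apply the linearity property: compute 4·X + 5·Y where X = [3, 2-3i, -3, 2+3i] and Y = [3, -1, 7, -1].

By linearity: DFT(4x + 5y) = 4·DFT(x) + 5·DFT(y)
= 4·[3, 2-3i, -3, 2+3i] + 5·[3, -1, 7, -1]

Computing element-wise:
Z[0] = 4·(3) + 5·(3) = 27
Z[1] = 4·(2-3i) + 5·(-1) = 3-12i
Z[2] = 4·(-3) + 5·(7) = 23
Z[3] = 4·(2+3i) + 5·(-1) = 3+12i

DFT(4x + 5y) = 4·X + 5·Y = [27, 3-12i, 23, 3+12i]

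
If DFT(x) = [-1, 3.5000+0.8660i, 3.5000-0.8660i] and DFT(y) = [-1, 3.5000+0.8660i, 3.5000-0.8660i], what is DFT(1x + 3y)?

By linearity: DFT(1x + 3y) = 1·DFT(x) + 3·DFT(y)
= 1·[-1, 3.5000+0.8660i, 3.5000-0.8660i] + 3·[-1, 3.5000+0.8660i, 3.5000-0.8660i]

Computing element-wise:
Z[0] = 1·(-1) + 3·(-1) = -4
Z[1] = 1·(3.5000+0.8660i) + 3·(3.5000+0.8660i) = 14.0000+3.4640i
Z[2] = 1·(3.5000-0.8660i) + 3·(3.5000-0.8660i) = 14.0000-3.4640i

DFT(1x + 3y) = 1·X + 3·Y = [-4, 14.0000+3.4640i, 14.0000-3.4640i]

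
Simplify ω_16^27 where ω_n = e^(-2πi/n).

Since ω_16^16 = 1, powers reduce modulo 16.
27 mod 16 = 11
So ω_16^27 = ω_16^11 = e^(-2πi·11/16)

ω_16^27 = ω_16^11 = -0.3827+0.9239i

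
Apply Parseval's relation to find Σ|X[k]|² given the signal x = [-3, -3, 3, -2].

Parseval: Σ|x[n]|² = (1/N)Σ|X[k]|², so Σ|X[k]|² = N·Σ|x[n]|² = 4·31.0000

Σ|X[k]|² = N·Σ|x[n]|² = 4·31.0000 = 124.0000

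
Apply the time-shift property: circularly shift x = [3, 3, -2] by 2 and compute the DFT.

Time shift by 2: X_shifted[k] = ω_3^(2k) · X[k]
Shifted x = [3, -2, 3]

DFT(x[n-2]) = [4, 2.5000+4.3301i, 2.5000-4.3301i]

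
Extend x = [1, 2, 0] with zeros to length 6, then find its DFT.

Original 3-point DFT: [3, -1.7321i, 1.7321i]
Zero-padded 6-point DFT provides frequency interpolation.

DFT_6([x, 0, ...]) = [3, 2.0000-1.7321i, -1.7321i, -1, 1.7321i, 2.0000+1.7321i]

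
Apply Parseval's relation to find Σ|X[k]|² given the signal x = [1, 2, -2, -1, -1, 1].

Parseval: Σ|x[n]|² = (1/N)Σ|X[k]|², so Σ|X[k]|² = N·Σ|x[n]|² = 6·12.0000

Σ|X[k]|² = N·Σ|x[n]|² = 6·12.0000 = 72.0000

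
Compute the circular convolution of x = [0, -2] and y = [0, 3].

(x ⊛ y)[n] = Σ(m=0 to 1) x[m] · y[(n-m) mod 2]

Computing each output sample:
(x ⊛ y)[0] = -6
(x ⊛ y)[1] = 0

x ⊛ y = [-6, 0]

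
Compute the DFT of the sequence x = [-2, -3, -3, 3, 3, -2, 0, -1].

X[k] = Σ(n=0 to 7) x[n] · ω_8^(nk)
where ω_8 = e^(-2πi/8)

Computing each X[k]:
X[0] = -5
X[1] = -8.5355+0.8787i
X[2] = 4+7i
X[3] = -1.4645-5.1213i
X[4] = 1
X[5] = -1.4645+5.1213i
X[6] = 4-7i
X[7] = -8.5355-0.8787i

X = [-5, -8.5355+0.8787i, 4+7i, -1.4645-5.1213i, 1, -1.4645+5.1213i, 4-7i, -8.5355-0.8787i]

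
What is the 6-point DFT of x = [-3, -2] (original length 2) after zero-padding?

Original 2-point DFT: [-5, -1]
Zero-padded 6-point DFT provides frequency interpolation.

DFT_6([x, 0, ...]) = [-5, -4.0000+1.7321i, -2.0000+1.7321i, -1, -2.0000-1.7321i, -4.0000-1.7321i]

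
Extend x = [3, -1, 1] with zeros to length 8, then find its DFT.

Original 3-point DFT: [3, 3.0000+1.7321i, 3.0000-1.7321i]
Zero-padded 8-point DFT provides frequency interpolation.

DFT_8([x, 0, ...]) = [3, 2.2929-0.2929i, 2+1i, 3.7071+1.7071i, 5, 3.7071-1.7071i, 2-1i, 2.2929+0.2929i]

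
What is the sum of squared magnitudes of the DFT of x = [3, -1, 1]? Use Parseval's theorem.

Parseval: Σ|x[n]|² = (1/N)Σ|X[k]|², so Σ|X[k]|² = N·Σ|x[n]|² = 3·11.0000

Σ|X[k]|² = N·Σ|x[n]|² = 3·11.0000 = 33.0000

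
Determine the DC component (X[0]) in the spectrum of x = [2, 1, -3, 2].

X[0] = Σ(n=0 to 3) x[n] · ω_4^0 = Σ x[n]
= (2) + (1) + (-3) + (2)

X[0] = 2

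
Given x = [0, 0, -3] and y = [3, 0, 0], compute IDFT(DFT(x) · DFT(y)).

(x ⊛ y)[n] = Σ(m=0 to 2) x[m] · y[(n-m) mod 3]

Computing each output sample:
(x ⊛ y)[0] = 0
(x ⊛ y)[1] = 0
(x ⊛ y)[2] = -9

x ⊛ y = [0, 0, -9]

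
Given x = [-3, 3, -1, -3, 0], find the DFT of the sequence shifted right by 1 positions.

Time shift by 1: X_shifted[k] = ω_5^(1k) · X[k]
Shifted x = [0, -3, 3, -1, -3]

DFT(x[n-1]) = [-4, -3.4721-2.3511i, 5.4721+3.8042i, 5.4721-3.8042i, -3.4721+2.3511i]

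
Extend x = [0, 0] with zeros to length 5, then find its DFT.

Original 2-point DFT: [0, 0]
Zero-padded 5-point DFT provides frequency interpolation.

DFT_5([x, 0, ...]) = [0, 0, 0, 0, 0]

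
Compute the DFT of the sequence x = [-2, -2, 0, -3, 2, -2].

X[k] = Σ(n=0 to 5) x[n] · ω_6^(nk)
where ω_6 = e^(-2πi/6)

Computing each X[k]:
X[0] = -7
X[1] = -2.0000+1.7321i
X[2] = -4.0000-1.7321i
X[3] = 7
X[4] = -4.0000+1.7321i
X[5] = -2.0000-1.7321i

X = [-7, -2.0000+1.7321i, -4.0000-1.7321i, 7, -4.0000+1.7321i, -2.0000-1.7321i]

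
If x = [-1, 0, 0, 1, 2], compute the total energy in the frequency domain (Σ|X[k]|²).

Parseval: Σ|x[n]|² = (1/N)Σ|X[k]|², so Σ|X[k]|² = N·Σ|x[n]|² = 5·6.0000

Σ|X[k]|² = N·Σ|x[n]|² = 5·6.0000 = 30.0000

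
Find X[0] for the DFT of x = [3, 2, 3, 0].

X[0] = Σ(n=0 to 3) x[n] · ω_4^0 = Σ x[n]
= (3) + (2) + (3) + (0)

X[0] = 8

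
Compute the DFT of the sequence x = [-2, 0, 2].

X[k] = Σ(n=0 to 2) x[n] · ω_3^(nk)
where ω_3 = e^(-2πi/3)

Computing each X[k]:
X[0] = 0
X[1] = -3.0000+1.7321i
X[2] = -3.0000-1.7321i

X = [0, -3.0000+1.7321i, -3.0000-1.7321i]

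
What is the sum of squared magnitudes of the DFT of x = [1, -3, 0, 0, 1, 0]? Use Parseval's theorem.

Parseval: Σ|x[n]|² = (1/N)Σ|X[k]|², so Σ|X[k]|² = N·Σ|x[n]|² = 6·11.0000

Σ|X[k]|² = N·Σ|x[n]|² = 6·11.0000 = 66.0000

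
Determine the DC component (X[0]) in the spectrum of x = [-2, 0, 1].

X[0] = Σ(n=0 to 2) x[n] · ω_3^0 = Σ x[n]
= (-2) + (0) + (1)

X[0] = -1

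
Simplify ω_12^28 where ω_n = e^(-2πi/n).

Since ω_12^12 = 1, powers reduce modulo 12.
28 mod 12 = 4
So ω_12^28 = ω_12^4 = e^(-2πi·4/12)

ω_12^28 = ω_12^4 = -0.5000-0.8660i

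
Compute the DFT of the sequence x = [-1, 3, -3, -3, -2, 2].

X[k] = Σ(n=0 to 5) x[n] · ω_6^(nk)
where ω_6 = e^(-2πi/6)

Computing each X[k]:
X[0] = -4
X[1] = 7
X[2] = -4.0000-1.7321i
X[3] = -8
X[4] = -4.0000+1.7321i
X[5] = 7

X = [-4, 7, -4.0000-1.7321i, -8, -4.0000+1.7321i, 7]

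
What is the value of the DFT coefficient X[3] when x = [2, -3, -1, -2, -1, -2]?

X[3] = Σ(n=0 to 5) x[n] · ω_6^(3n) where ω_6 = e^(-2πi/6)
= (2)·ω_6^0 + (-3)·ω_6^3 + (-1)·ω_6^6 + (-2)·ω_6^9 + (-1)·ω_6^12 + (-2)·ω_6^15

X[3] = 7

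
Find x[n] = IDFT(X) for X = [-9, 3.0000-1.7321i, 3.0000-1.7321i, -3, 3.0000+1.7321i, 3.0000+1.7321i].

x[n] = (1/6) Σ(k=0 to 5) X[k] · e^(2πikn/6)

Computing each x[n]:
x[0] = 0
x[1] = 0
x[2] = -3
x[3] = -1
x[4] = -3
x[5] = -2

x = [0, 0, -3, -1, -3, -2]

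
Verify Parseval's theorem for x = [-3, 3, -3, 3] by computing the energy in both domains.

Time domain:
Σ|x[n]|² = |-3|² + |3|² + |-3|² + |3|² = 36.0000

Frequency domain:
(1/4)Σ|X[k]|² = (1/4)(|0|² + |0|² + |-12|² + |0|²) = (1/4)·144.0000 = 36.0000

Both sides agree, confirming Parseval's theorem.

Σ|x[n]|² = (1/N)Σ|X[k]|² = 36.0000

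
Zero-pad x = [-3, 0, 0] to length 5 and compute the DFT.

Original 3-point DFT: [-3, -3, -3]
Zero-padded 5-point DFT provides frequency interpolation.

DFT_5([x, 0, ...]) = [-3, -3, -3, -3, -3]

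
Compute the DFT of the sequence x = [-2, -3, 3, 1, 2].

X[k] = Σ(n=0 to 4) x[n] · ω_5^(nk)
where ω_5 = e^(-2πi/5)

Computing each X[k]:
X[0] = 1
X[1] = -5.5451+3.5797i
X[2] = 0.0451+4.8410i
X[3] = 0.0451-4.8410i
X[4] = -5.5451-3.5797i

X = [1, -5.5451+3.5797i, 0.0451+4.8410i, 0.0451-4.8410i, -5.5451-3.5797i]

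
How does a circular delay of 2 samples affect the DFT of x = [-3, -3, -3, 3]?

Time shift by 2: X_shifted[k] = ω_4^(2k) · X[k]
Shifted x = [-3, 3, -3, -3]

DFT(x[n-2]) = [-6, -6i, -6, 6i]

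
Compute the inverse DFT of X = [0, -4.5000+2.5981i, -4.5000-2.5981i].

x[n] = (1/3) Σ(k=0 to 2) X[k] · e^(2πikn/3)

Computing each x[n]:
x[0] = -3
x[1] = 0
x[2] = 3

x = [-3, 0, 3]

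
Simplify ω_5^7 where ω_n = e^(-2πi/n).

Since ω_5^5 = 1, powers reduce modulo 5.
7 mod 5 = 2
So ω_5^7 = ω_5^2 = e^(-2πi·2/5)

ω_5^7 = ω_5^2 = -0.8090-0.5878i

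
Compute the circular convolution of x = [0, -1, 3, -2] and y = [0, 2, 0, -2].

(x ⊛ y)[n] = Σ(m=0 to 3) x[m] · y[(n-m) mod 4]

Computing each output sample:
(x ⊛ y)[0] = -2
(x ⊛ y)[1] = -6
(x ⊛ y)[2] = 2
(x ⊛ y)[3] = 6

x ⊛ y = [-2, -6, 2, 6]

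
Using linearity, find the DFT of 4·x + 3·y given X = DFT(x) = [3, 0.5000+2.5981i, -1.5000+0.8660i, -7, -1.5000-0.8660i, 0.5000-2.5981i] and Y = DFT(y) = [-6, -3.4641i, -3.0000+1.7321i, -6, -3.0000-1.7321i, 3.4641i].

By linearity: DFT(4x + 3y) = 4·DFT(x) + 3·DFT(y)
= 4·[3, 0.5000+2.5981i, -1.5000+0.8660i, -7, -1.5000-0.8660i, 0.5000-2.5981i] + 3·[-6, -3.4641i, -3.0000+1.7321i, -6, -3.0000-1.7321i, 3.4641i]

Computing element-wise:
Z[0] = 4·(3) + 3·(-6) = -6
Z[1] = 4·(0.5000+2.5981i) + 3·(-3.4641i) = 2.0000+0.0001i
Z[2] = 4·(-1.5000+0.8660i) + 3·(-3.0000+1.7321i) = -15.0000+8.6603i
Z[3] = 4·(-7) + 3·(-6) = -46
Z[4] = 4·(-1.5000-0.8660i) + 3·(-3.0000-1.7321i) = -15.0000-8.6603i
Z[5] = 4·(0.5000-2.5981i) + 3·(3.4641i) = 2.0000-0.0001i

DFT(4x + 3y) = 4·X + 3·Y = [-6, 2.0000+0.0001i, -15.0000+8.6603i, -46, -15.0000-8.6603i, 2.0000-0.0001i]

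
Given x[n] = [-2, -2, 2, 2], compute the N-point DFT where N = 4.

X[k] = Σ(n=0 to 3) x[n] · ω_4^(nk)
where ω_4 = e^(-2πi/4)

Computing each X[k]:
X[0] = 0
X[1] = -4+4i
X[2] = 0
X[3] = -4-4i

X = [0, -4+4i, 0, -4-4i]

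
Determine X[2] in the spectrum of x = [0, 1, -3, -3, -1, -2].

X[2] = Σ(n=0 to 5) x[n] · ω_6^(2n) where ω_6 = e^(-2πi/6)
= (0)·ω_6^0 + (1)·ω_6^2 + (-3)·ω_6^4 + (-3)·ω_6^6 + (-1)·ω_6^8 + (-2)·ω_6^10

X[2] = -0.5000-4.3301i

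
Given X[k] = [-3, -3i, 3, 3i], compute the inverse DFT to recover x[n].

x[n] = (1/4) Σ(k=0 to 3) X[k] · e^(2πikn/4)

Computing each x[n]:
x[0] = 0
x[1] = 0
x[2] = 0
x[3] = -3

x = [0, 0, 0, -3]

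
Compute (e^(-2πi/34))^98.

Since ω_34^34 = 1, powers reduce modulo 34.
98 mod 34 = 30
So ω_34^98 = ω_34^30 = e^(-2πi·30/34)

ω_34^98 = ω_34^30 = 0.7390+0.6737i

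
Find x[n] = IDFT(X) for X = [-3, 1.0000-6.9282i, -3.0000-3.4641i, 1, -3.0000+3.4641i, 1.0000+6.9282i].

x[n] = (1/6) Σ(k=0 to 5) X[k] · e^(2πikn/6)

Computing each x[n]:
x[0] = -1
x[1] = 3
x[2] = 1
x[3] = -2
x[4] = -1
x[5] = -3

x = [-1, 3, 1, -2, -1, -3]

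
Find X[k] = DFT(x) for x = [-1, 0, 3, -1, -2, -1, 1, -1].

X[k] = Σ(n=0 to 7) x[n] · ω_8^(nk)
where ω_8 = e^(-2πi/8)

Computing each X[k]:
X[0] = -2
X[1] = 1.7071-2.7071i
X[2] = -7-1i
X[3] = 0.2929+1.2929i
X[4] = 4
X[5] = 0.2929-1.2929i
X[6] = -7+1i
X[7] = 1.7071+2.7071i

X = [-2, 1.7071-2.7071i, -7-1i, 0.2929+1.2929i, 4, 0.2929-1.2929i, -7+1i, 1.7071+2.7071i]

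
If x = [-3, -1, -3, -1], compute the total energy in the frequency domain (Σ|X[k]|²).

Parseval: Σ|x[n]|² = (1/N)Σ|X[k]|², so Σ|X[k]|² = N·Σ|x[n]|² = 4·20.0000

Σ|X[k]|² = N·Σ|x[n]|² = 4·20.0000 = 80.0000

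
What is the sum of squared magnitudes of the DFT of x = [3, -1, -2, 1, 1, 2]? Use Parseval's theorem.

Parseval: Σ|x[n]|² = (1/N)Σ|X[k]|², so Σ|X[k]|² = N·Σ|x[n]|² = 6·20.0000

Σ|X[k]|² = N·Σ|x[n]|² = 6·20.0000 = 120.0000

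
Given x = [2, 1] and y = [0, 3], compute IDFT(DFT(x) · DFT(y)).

(x ⊛ y)[n] = Σ(m=0 to 1) x[m] · y[(n-m) mod 2]

Computing each output sample:
(x ⊛ y)[0] = 3
(x ⊛ y)[1] = 6

x ⊛ y = [3, 6]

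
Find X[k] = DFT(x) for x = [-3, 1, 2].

X[k] = Σ(n=0 to 2) x[n] · ω_3^(nk)
where ω_3 = e^(-2πi/3)

Computing each X[k]:
X[0] = 0
X[1] = -4.5000+0.8660i
X[2] = -4.5000-0.8660i

X = [0, -4.5000+0.8660i, -4.5000-0.8660i]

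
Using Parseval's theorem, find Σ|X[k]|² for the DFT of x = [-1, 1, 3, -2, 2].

Parseval: Σ|x[n]|² = (1/N)Σ|X[k]|², so Σ|X[k]|² = N·Σ|x[n]|² = 5·19.0000

Σ|X[k]|² = N·Σ|x[n]|² = 5·19.0000 = 95.0000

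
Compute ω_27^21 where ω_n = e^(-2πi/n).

ω_27^21 = e^(-2πi·21/27)
= cos(-2π·21/27) + i·sin(-2π·21/27)
= cos(-42π/27) + i·sin(-42π/27)

ω_27^21 = cos(-42π/27) + i·sin(-42π/27) = 0.1736+0.9848i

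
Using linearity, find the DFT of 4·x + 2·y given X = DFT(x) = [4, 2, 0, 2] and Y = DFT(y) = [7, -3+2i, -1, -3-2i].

By linearity: DFT(4x + 2y) = 4·DFT(x) + 2·DFT(y)
= 4·[4, 2, 0, 2] + 2·[7, -3+2i, -1, -3-2i]

Computing element-wise:
Z[0] = 4·(4) + 2·(7) = 30
Z[1] = 4·(2) + 2·(-3+2i) = 2+4i
Z[2] = 4·(0) + 2·(-1) = -2
Z[3] = 4·(2) + 2·(-3-2i) = 2-4i

DFT(4x + 2y) = 4·X + 2·Y = [30, 2+4i, -2, 2-4i]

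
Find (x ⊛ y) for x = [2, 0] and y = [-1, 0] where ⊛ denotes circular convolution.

(x ⊛ y)[n] = Σ(m=0 to 1) x[m] · y[(n-m) mod 2]

Computing each output sample:
(x ⊛ y)[0] = -2
(x ⊛ y)[1] = 0

x ⊛ y = [-2, 0]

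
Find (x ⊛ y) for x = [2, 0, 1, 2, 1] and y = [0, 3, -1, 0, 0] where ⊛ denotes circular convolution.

(x ⊛ y)[n] = Σ(m=0 to 4) x[m] · y[(n-m) mod 5]

Computing each output sample:
(x ⊛ y)[0] = 1
(x ⊛ y)[1] = 5
(x ⊛ y)[2] = -2
(x ⊛ y)[3] = 3
(x ⊛ y)[4] = 5

x ⊛ y = [1, 5, -2, 3, 5]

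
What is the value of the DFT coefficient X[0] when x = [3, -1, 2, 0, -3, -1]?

X[0] = Σ(n=0 to 5) x[n] · ω_6^0 = Σ x[n]
= (3) + (-1) + (2) + (0) + (-3) + (-1)

X[0] = 0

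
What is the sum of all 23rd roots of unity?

Sum of all nth roots of unity equals 0 for n > 1 (geometric series with r ≠ 1).

0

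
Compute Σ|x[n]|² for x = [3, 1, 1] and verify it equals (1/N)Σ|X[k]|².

Time domain:
Σ|x[n]|² = |3|² + |1|² + |1|² = 11.0000

Frequency domain:
(1/3)Σ|X[k]|² = (1/3)(|5|² + |2|² + |2|²) = (1/3)·33.0000 = 11.0000

Both sides agree, confirming Parseval's theorem.

Σ|x[n]|² = (1/N)Σ|X[k]|² = 11.0000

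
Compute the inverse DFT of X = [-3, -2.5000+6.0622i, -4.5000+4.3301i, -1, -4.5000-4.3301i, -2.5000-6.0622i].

x[n] = (1/6) Σ(k=0 to 5) X[k] · e^(2πikn/6)

Computing each x[n]:
x[0] = -3
x[1] = -3
x[2] = 0
x[3] = -1
x[4] = 1
x[5] = 3

x = [-3, -3, 0, -1, 1, 3]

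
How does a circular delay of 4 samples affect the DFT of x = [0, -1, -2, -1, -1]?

Time shift by 4: X_shifted[k] = ω_5^(4k) · X[k]
Shifted x = [-1, -2, -1, -1, 0]

DFT(x[n-4]) = [-5, 1.9021i, 1.1756i, -1.1756i, -1.9021i]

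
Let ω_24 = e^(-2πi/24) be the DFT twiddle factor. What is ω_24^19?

ω_24^19 = e^(-2πi·19/24)
= cos(-2π·19/24) + i·sin(-2π·19/24)
= cos(-38π/24) + i·sin(-38π/24)

ω_24^19 = cos(-38π/24) + i·sin(-38π/24) = 0.2588+0.9659i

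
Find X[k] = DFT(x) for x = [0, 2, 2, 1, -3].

X[k] = Σ(n=0 to 4) x[n] · ω_5^(nk)
where ω_5 = e^(-2πi/5)

Computing each X[k]:
X[0] = 2
X[1] = -2.7361-5.3431i
X[2] = 1.7361-1.9879i
X[3] = 1.7361+1.9879i
X[4] = -2.7361+5.3431i

X = [2, -2.7361-5.3431i, 1.7361-1.9879i, 1.7361+1.9879i, -2.7361+5.3431i]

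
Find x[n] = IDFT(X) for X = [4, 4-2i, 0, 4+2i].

x[n] = (1/4) Σ(k=0 to 3) X[k] · e^(2πikn/4)

Computing each x[n]:
x[0] = 3
x[1] = 2
x[2] = -1
x[3] = 0

x = [3, 2, -1, 0]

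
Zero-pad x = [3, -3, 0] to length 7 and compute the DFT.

Original 3-point DFT: [0, 4.5000+2.5981i, 4.5000-2.5981i]
Zero-padded 7-point DFT provides frequency interpolation.

DFT_7([x, 0, ...]) = [0, 1.1295+2.3455i, 3.6676+2.9248i, 5.7029+1.3017i, 5.7029-1.3017i, 3.6676-2.9248i, 1.1295-2.3455i]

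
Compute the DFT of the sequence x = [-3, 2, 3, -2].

X[k] = Σ(n=0 to 3) x[n] · ω_4^(nk)
where ω_4 = e^(-2πi/4)

Computing each X[k]:
X[0] = 0
X[1] = -6-4i
X[2] = 0
X[3] = -6+4i

X = [0, -6-4i, 0, -6+4i]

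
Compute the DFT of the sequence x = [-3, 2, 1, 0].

X[k] = Σ(n=0 to 3) x[n] · ω_4^(nk)
where ω_4 = e^(-2πi/4)

Computing each X[k]:
X[0] = 0
X[1] = -4-2i
X[2] = -4
X[3] = -4+2i

X = [0, -4-2i, -4, -4+2i]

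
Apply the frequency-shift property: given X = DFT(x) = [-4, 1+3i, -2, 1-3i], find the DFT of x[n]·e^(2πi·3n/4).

Modulation property: DFT(ω_4^(-3n)·x[n]) = X[(k-3) mod 4], so circularly shift X by 3 positions.

X[k-3] = [1+3i, -2, 1-3i, -4]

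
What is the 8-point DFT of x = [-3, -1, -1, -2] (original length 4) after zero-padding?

Original 4-point DFT: [-7, -2-1i, -1, -2+1i]
Zero-padded 8-point DFT provides frequency interpolation.

DFT_8([x, 0, ...]) = [-7, -2.2929+3.1213i, -2-1i, -3.7071+1.1213i, -1, -3.7071-1.1213i, -2+1i, -2.2929-3.1213i]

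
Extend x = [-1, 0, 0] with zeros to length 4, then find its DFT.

Original 3-point DFT: [-1, -1, -1]
Zero-padded 4-point DFT provides frequency interpolation.

DFT_4([x, 0, ...]) = [-1, -1, -1, -1]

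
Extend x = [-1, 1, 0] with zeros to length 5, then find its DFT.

Original 3-point DFT: [0, -1.5000-0.8660i, -1.5000+0.8660i]
Zero-padded 5-point DFT provides frequency interpolation.

DFT_5([x, 0, ...]) = [0, -0.6910-0.9511i, -1.8090-0.5878i, -1.8090+0.5878i, -0.6910+0.9511i]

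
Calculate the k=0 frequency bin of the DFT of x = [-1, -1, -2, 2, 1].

X[0] = Σ(n=0 to 4) x[n] · ω_5^0 = Σ x[n]
= (-1) + (-1) + (-2) + (2) + (1)

X[0] = -1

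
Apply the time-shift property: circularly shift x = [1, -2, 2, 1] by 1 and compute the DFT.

Time shift by 1: X_shifted[k] = ω_4^(1k) · X[k]
Shifted x = [1, 1, -2, 2]

DFT(x[n-1]) = [2, 3+1i, -4, 3-1i]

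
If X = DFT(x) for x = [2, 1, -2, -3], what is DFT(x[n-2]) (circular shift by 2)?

Time shift by 2: X_shifted[k] = ω_4^(2k) · X[k]
Shifted x = [-2, -3, 2, 1]

DFT(x[n-2]) = [-2, -4+4i, 2, -4-4i]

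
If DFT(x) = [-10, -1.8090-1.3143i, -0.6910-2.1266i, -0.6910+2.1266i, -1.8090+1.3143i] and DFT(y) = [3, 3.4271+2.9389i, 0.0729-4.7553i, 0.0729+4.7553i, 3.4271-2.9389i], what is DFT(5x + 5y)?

By linearity: DFT(5x + 5y) = 5·DFT(x) + 5·DFT(y)
= 5·[-10, -1.8090-1.3143i, -0.6910-2.1266i, -0.6910+2.1266i, -1.8090+1.3143i] + 5·[3, 3.4271+2.9389i, 0.0729-4.7553i, 0.0729+4.7553i, 3.4271-2.9389i]

Computing element-wise:
Z[0] = 5·(-10) + 5·(3) = -35
Z[1] = 5·(-1.8090-1.3143i) + 5·(3.4271+2.9389i) = 8.0905+8.1230i
Z[2] = 5·(-0.6910-2.1266i) + 5·(0.0729-4.7553i) = -3.0905-34.4095i
Z[3] = 5·(-0.6910+2.1266i) + 5·(0.0729+4.7553i) = -3.0905+34.4095i
Z[4] = 5·(-1.8090+1.3143i) + 5·(3.4271-2.9389i) = 8.0905-8.1230i

DFT(5x + 5y) = 5·X + 5·Y = [-35, 8.0905+8.1230i, -3.0905-34.4095i, -3.0905+34.4095i, 8.0905-8.1230i]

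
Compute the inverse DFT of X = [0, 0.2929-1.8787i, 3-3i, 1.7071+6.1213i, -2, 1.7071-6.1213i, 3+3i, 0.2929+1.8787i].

x[n] = (1/8) Σ(k=0 to 7) X[k] · e^(2πikn/8)

Computing each x[n]:
x[0] = 1
x[1] = 0
x[2] = 1
x[3] = -1
x[4] = 0
x[5] = 2
x[6] = -3
x[7] = 0

x = [1, 0, 1, -1, 0, 2, -3, 0]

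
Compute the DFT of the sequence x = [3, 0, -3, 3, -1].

X[k] = Σ(n=0 to 4) x[n] · ω_5^(nk)
where ω_5 = e^(-2πi/5)

Computing each X[k]:
X[0] = 2
X[1] = 2.6910+2.5757i
X[2] = 3.8090-6.2941i
X[3] = 3.8090+6.2941i
X[4] = 2.6910-2.5757i

X = [2, 2.6910+2.5757i, 3.8090-6.2941i, 3.8090+6.2941i, 2.6910-2.5757i]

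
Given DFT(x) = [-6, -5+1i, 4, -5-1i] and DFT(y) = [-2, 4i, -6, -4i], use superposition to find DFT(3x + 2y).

By linearity: DFT(3x + 2y) = 3·DFT(x) + 2·DFT(y)
= 3·[-6, -5+1i, 4, -5-1i] + 2·[-2, 4i, -6, -4i]

Computing element-wise:
Z[0] = 3·(-6) + 2·(-2) = -22
Z[1] = 3·(-5+1i) + 2·(4i) = -15+11i
Z[2] = 3·(4) + 2·(-6) = 0
Z[3] = 3·(-5-1i) + 2·(-4i) = -15-11i

DFT(3x + 2y) = 3·X + 2·Y = [-22, -15+11i, 0, -15-11i]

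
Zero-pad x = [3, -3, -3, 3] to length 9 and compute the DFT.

Original 4-point DFT: [0, 6+6i, 0, 6-6i]
Zero-padded 9-point DFT provides frequency interpolation.

DFT_9([x, 0, ...]) = [0, -1.3191+2.2847i, 3.7981+6.5786i, 9, 2.0209-3.5004i, 2.0209+3.5004i, 9, 3.7981-6.5786i, -1.3191-2.2847i]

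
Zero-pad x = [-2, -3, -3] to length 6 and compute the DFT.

Original 3-point DFT: [-8, 1, 1]
Zero-padded 6-point DFT provides frequency interpolation.

DFT_6([x, 0, ...]) = [-8, -2.0000+5.1962i, 1, -2, 1, -2.0000-5.1962i]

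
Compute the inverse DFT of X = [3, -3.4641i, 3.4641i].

x[n] = (1/3) Σ(k=0 to 2) X[k] · e^(2πikn/3)

Computing each x[n]:
x[0] = 1
x[1] = 3
x[2] = -1

x = [1, 3, -1]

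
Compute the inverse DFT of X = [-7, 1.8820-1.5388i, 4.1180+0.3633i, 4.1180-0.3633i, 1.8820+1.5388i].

x[n] = (1/5) Σ(k=0 to 4) X[k] · e^(2πikn/5)

Computing each x[n]:
x[0] = 1
x[1] = -2
x[2] = -1
x[3] = -2
x[4] = -3

x = [1, -2, -1, -2, -3]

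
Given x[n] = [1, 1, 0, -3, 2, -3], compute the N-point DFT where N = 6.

X[k] = Σ(n=0 to 5) x[n] · ω_6^(nk)
where ω_6 = e^(-2πi/6)

Computing each X[k]:
X[0] = -2
X[1] = 2.0000-1.7321i
X[2] = -2.0000-5.1962i
X[3] = 8
X[4] = -2.0000+5.1962i
X[5] = 2.0000+1.7321i

X = [-2, 2.0000-1.7321i, -2.0000-5.1962i, 8, -2.0000+5.1962i, 2.0000+1.7321i]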